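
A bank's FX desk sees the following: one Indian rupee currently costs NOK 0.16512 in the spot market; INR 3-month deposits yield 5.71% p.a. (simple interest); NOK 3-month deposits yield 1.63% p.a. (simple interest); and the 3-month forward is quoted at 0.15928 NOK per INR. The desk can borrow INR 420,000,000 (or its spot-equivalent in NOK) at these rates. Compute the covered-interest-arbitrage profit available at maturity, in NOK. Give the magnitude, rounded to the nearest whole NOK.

T = 3/12 years.
Keep in INR, deliver into the forward: 420,000,000·1.014275·0.15928 = NOK 67,852,563.24.
Swap to NOK now, deposit: 420,000,000·0.16512·1.004075 = NOK 69,633,002.88.
The quoted forward undervalues INR, so borrow INR, convert to NOK at spot, deposit the NOK at 1.63%, and buy INR forward at 0.15928 to cover the loan.
Profit = 69,633,002.88 − 67,852,563.24 = NOK 1,780,440.

NOK 1,780,440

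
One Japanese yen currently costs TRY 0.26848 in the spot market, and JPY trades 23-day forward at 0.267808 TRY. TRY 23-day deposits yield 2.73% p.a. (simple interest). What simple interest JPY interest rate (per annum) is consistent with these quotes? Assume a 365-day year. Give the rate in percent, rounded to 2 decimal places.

6.72%

T = 23/365 years.
F/S = 0.267808/0.26848 = 0.9974970 = (growth of TRY) / (growth of JPY).
TRY growth factor: 1 + 0.0273×23/365 = 1.0017203.
So the JPY growth factor = 1.0042339.
(1.0042339 − 1)/T = 0.067190, i.e. 6.72%.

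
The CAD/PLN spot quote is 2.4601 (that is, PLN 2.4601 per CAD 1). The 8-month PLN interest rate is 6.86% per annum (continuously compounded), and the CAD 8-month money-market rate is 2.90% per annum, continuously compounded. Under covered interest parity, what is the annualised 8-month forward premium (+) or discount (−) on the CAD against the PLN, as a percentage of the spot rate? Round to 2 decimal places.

+4.01%

T = 8/12 years.
No-arbitrage forward: 2.4601 × 1.0467952 / 1.0195214 = 2.5259115 PLN/CAD.
Annualised premium = (F − S)/S × (1/T) = (2.5259115 − 2.4601)/2.4601 ÷ (8/12) = 4.01%.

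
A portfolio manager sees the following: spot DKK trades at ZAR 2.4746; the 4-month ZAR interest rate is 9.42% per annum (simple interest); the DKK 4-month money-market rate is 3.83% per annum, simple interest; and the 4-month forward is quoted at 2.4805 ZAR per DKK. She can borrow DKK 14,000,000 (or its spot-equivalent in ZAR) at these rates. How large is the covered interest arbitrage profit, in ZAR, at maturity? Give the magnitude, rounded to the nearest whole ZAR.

ZAR 561,886

T = 4/12 years.
Route A — deposit DKK, sell forward: 14,000,000 × 1.0127666667 × 2.4805 = ZAR 35,170,348.03.
Route B — convert at spot, deposit ZAR: 14,000,000 × 2.4746 × 1.031400 = ZAR 35,732,234.16.
The quoted forward undervalues DKK, so borrow DKK, convert to ZAR at spot, deposit the ZAR at 9.42%, and buy DKK forward at 2.4805 to cover the loan.
Arbitrage profit = |35,170,348.03 − 35,732,234.16| = ZAR 561,886.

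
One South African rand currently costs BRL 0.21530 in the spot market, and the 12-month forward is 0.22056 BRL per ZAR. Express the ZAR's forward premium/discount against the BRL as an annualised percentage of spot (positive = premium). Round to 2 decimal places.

T = 1 year.
(F − S)/S = (0.22056 − 0.2153)/0.2153 = 0.0244310.
Per annum: 0.0244310 / 1 = 0.024431 = 2.44%.

+2.44%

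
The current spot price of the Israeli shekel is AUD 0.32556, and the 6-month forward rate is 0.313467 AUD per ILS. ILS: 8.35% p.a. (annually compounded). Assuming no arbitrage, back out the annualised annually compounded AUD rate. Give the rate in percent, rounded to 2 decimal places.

0.45%

T = 6/12 years.
CIP gives F = S · g_AUD/g_ILS, so g_AUD/g_ILS = 0.313467/0.32556 = 0.9628548.
The ILS side grows by (1 + 0.0835)^(6/12) = 1.0409131.
So the AUD growth factor = 1.0022482.
Annualise: 1.0022482^(12/6) − 1 = 0.004501 = 0.45%.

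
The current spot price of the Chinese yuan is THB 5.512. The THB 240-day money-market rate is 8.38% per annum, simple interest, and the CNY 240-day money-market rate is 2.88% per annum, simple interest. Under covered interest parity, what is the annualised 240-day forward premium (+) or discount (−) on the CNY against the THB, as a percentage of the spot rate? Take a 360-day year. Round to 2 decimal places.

T = 240/360 years.
F = S · g_THB/g_CNY = 5.512 × 1.0558667/1.019200 = 5.710299.
Annualised premium = (F − S)/S × (1/T) = (5.710299 − 5.512)/5.512 ÷ (240/360) = 5.40%.

+5.40%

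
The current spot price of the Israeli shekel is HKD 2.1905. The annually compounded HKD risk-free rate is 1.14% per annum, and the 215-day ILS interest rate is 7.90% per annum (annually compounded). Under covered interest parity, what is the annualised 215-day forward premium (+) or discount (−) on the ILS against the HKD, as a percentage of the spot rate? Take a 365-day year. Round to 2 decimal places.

-6.35%

T = 215/365 years.
No-arbitrage forward: 2.1905 × 1.0066994 / 1.0458057 = 2.1085896 HKD/ILS.
Annualised premium = (F − S)/S × (1/T) = (2.1085896 − 2.1905)/2.1905 ÷ (215/365) = -6.35%.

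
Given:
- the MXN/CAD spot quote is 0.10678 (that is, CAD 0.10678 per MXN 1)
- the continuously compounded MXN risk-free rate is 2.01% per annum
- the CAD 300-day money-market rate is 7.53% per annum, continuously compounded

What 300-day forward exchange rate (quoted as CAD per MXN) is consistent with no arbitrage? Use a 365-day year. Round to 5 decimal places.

T = 300/365 years.
CAD accumulates by e^(0.0753×300/365) = 1.0638458.
MXN growth factor: e^(0.0201×300/365) = 1.0166578.
Forward (CAD per MXN) = 0.10678 × 1.0638458 / 1.0166578 = 0.1117362.

0.11174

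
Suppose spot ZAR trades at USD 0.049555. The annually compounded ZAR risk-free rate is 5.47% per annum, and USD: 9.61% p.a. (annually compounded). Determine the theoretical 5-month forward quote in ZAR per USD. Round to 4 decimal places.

T = 5/12 years.
Growth of 1 USD over T: (1 + 0.0961)^(5/12) = 1.03897295.
Growth of 1 ZAR over T: (1 + 0.0547)^(5/12) = 1.02243819.
CIP: F = S · (grow USD)/(grow ZAR) = 0.049555 × 1.03897295/1.02243819 = 0.050356398 USD per ZAR.
Quoted the other way: 1/0.050356398 = 19.8584 ZAR per USD.

19.8584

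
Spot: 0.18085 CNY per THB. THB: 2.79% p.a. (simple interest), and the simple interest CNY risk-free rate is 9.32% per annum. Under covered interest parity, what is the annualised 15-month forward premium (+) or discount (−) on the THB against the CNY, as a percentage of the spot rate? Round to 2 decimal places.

T = 15/12 years.
No-arbitrage forward: 0.18085 × 1.116500 / 1.034875 = 0.19511441 CNY/THB.
Annualised premium = (F − S)/S × (1/T) = (0.19511441 − 0.18085)/0.18085 ÷ (15/12) = 6.31%.

+6.31%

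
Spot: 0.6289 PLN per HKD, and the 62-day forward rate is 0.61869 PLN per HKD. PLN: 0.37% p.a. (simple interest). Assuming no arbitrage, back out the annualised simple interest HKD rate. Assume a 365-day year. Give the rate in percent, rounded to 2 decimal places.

T = 62/365 years.
F/S = 0.61869/0.6289 = 0.9837653 = (growth of PLN) / (growth of HKD).
The PLN side grows by 1 + 0.0037×62/365 = 1.0006285.
Hence g_HKD = 1.0171415.
(1.0171415 − 1)/T = 0.100914, i.e. 10.09%.

10.09%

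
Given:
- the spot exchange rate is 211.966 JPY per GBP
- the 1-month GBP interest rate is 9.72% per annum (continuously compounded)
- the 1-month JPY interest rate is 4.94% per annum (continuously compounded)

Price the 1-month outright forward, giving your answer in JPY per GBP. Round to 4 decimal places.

211.1233

T = 1/12 years.
JPY growth factor: e^(0.0494×1/12) = 1.004125152.
GBP growth factor: e^(0.0972×1/12) = 1.008132894.
CIP: F = S · (grow JPY)/(grow GBP) = 211.966 × 1.004125152/1.008132894 = 211.123348 JPY per GBP.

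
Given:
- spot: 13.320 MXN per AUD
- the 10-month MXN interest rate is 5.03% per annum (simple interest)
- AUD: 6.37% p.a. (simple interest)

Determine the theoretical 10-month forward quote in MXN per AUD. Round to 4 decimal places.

T = 10/12 years.
MXN growth factor: 1 + 0.0503×10/12 = 1.04191667.
Growth of 1 AUD over T: 1 + 0.0637×10/12 = 1.05308333.
CIP: F = S · (grow MXN)/(grow AUD) = 13.32 × 1.04191667/1.05308333 = 13.178758 MXN per AUD.

13.1788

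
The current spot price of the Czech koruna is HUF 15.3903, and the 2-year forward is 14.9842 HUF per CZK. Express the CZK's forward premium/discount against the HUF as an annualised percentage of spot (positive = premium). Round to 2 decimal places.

T = 2 years.
(F − S)/S = (14.9842 − 15.3903)/15.3903 = -0.0263868.
Per annum: -0.0263868 / 2 = -0.013193 = -1.32%.

-1.32%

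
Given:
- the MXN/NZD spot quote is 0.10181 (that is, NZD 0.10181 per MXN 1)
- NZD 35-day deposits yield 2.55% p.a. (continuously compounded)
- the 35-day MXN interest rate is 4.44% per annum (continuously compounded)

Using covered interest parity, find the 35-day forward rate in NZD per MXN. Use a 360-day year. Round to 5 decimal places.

T = 35/360 years.
NZD growth factor: e^(0.0255×35/360) = 1.0024822.
MXN growth factor: e^(0.0444×35/360) = 1.004326.
So F = 0.10181 × 1.0024822 / 1.004326 = 0.1016231 (NZD/MXN).

0.10162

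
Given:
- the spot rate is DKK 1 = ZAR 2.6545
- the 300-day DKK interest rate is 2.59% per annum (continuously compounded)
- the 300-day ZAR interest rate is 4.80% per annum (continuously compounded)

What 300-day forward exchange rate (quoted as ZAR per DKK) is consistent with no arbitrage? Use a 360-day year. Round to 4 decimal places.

2.7038

T = 300/360 years.
ZAR accumulates by e^(0.0480×300/360) = 1.0408108.
Growth of 1 DKK over T: e^(0.0259×300/360) = 1.0218179.
Forward (ZAR per DKK) = 2.6545 × 1.0408108 / 1.0218179 = 2.703840.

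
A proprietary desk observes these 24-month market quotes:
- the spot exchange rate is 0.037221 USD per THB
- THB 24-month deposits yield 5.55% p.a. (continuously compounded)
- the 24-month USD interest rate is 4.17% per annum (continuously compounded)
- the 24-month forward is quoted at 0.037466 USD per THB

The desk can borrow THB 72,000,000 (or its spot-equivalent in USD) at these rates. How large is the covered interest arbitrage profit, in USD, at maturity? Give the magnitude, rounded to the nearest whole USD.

USD 101,229

T = 2 years.
Invest the THB and cover forward: 72,000,000 × 1.117394907 × 0.037466 = USD 3,014,230.87.
Convert at spot and invest in USD: 72,000,000 × 0.037221 × 1.086976512 = USD 2,913,001.40.
The quoted forward overvalues THB, so borrow USD, buy THB at spot, deposit the THB at 5.55%, and sell the proceeds forward at 0.037466.
Profit = 3,014,230.87 − 2,913,001.40 = USD 101,229.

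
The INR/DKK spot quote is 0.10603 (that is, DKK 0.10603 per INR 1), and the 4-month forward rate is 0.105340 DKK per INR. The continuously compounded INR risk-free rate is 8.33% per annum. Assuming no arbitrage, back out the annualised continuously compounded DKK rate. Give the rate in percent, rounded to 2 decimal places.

6.37%

T = 4/12 years.
By CIP, F/S equals the DKK-to-INR growth ratio: 0.10534/0.10603 = 0.9934924.
The INR side grows by e^(0.0833×4/12) = 1.0281558.
So the DKK growth factor = 1.021465.
Take logs: ln 1.021465 / (4/12) = 0.063714, so 6.37%.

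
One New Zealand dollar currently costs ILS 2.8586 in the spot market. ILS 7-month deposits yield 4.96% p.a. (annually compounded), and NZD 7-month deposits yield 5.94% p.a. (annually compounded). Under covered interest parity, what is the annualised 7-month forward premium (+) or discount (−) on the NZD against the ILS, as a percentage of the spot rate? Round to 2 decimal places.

T = 7/12 years.
F = S · g_ILS/g_NZD = 2.8586 × 1.0286412/1.0342328 = 2.8431449.
Annualised premium = (F − S)/S × (1/T) = (2.8431449 − 2.8586)/2.8586 ÷ (7/12) = -0.93%.

-0.93%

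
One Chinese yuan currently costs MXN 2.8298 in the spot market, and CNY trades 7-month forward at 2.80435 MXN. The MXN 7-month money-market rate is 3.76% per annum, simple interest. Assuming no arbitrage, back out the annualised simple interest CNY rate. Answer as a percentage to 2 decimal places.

T = 7/12 years.
By CIP, F/S equals the MXN-to-CNY growth ratio: 2.80435/2.8298 = 0.9910064.
MXN growth factor: 1 + 0.0376×7/12 = 1.0219333.
So the CNY growth factor = 1.0312076.
r = (1.0312076 − 1)/(7/12) = 0.053499 → 5.35%.

5.35%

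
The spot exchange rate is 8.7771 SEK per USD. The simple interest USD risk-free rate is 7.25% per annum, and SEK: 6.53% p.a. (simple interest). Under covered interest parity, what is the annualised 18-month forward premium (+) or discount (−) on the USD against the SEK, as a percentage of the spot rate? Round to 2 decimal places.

T = 18/12 years.
CIP forward (SEK per USD) = 8.7771 × 1.097950/1.108750 = 8.6916049.
(F − S)/S ÷ T = (8.6916049 − 8.7771)/8.7771/(18/12) = -0.006494 → -0.65%.

-0.65%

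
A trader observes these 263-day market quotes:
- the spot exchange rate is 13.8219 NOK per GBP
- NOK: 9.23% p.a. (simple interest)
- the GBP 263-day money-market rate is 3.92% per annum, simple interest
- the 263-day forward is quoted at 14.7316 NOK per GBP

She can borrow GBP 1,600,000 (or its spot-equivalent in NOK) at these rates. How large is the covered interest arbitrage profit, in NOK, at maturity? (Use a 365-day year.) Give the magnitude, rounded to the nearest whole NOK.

NOK 650,486

T = 263/365 years.
Keep in GBP, deliver into the forward: 1,600,000·1.0282454795·14.7316 = NOK 24,236,321.77.
Swap to NOK now, deposit: 1,600,000·13.8219·1.0665065753 = NOK 23,585,835.57.
The quoted forward overvalues GBP, so borrow NOK, buy GBP at spot, deposit the GBP at 3.92%, and sell the proceeds forward at 14.7316.
Arbitrage profit = |24,236,321.77 − 23,585,835.57| = NOK 650,486.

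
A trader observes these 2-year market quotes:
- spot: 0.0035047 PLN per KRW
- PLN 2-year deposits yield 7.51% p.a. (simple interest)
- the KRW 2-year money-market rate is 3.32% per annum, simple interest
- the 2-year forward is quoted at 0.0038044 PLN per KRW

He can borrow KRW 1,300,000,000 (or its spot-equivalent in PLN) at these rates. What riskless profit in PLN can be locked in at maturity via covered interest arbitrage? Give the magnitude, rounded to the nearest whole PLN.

PLN 33,678

T = 2 years.
Invest the KRW and cover forward: 1,300,000,000 × 1.066400 × 0.0038044 = PLN 5,274,115.81.
Convert at spot and invest in PLN: 1,300,000,000 × 0.0035047 × 1.150200 = PLN 5,240,437.72.
The quoted forward overvalues KRW, so borrow PLN, buy KRW at spot, deposit the KRW at 3.32%, and sell the proceeds forward at 0.0038044.
The gap between the two covered legs is PLN 33,678.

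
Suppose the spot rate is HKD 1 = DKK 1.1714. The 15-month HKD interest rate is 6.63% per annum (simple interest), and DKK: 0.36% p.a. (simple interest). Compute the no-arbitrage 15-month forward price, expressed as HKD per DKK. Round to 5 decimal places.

0.92029

T = 15/12 years.
Growth of 1 DKK over T: 1 + 0.0036×15/12 = 1.004500.
HKD growth factor: 1 + 0.0663×15/12 = 1.082875.
CIP: F = S · (grow DKK)/(grow HKD) = 1.1714 × 1.004500/1.082875 = 1.086618 DKK per HKD.
Quoted the other way: 1/1.086618 = 0.92029 HKD per DKK.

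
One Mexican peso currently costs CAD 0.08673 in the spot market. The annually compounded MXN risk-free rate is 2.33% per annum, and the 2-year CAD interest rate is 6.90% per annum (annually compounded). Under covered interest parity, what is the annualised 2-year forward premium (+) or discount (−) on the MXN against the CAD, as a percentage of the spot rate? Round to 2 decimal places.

T = 2 years.
No-arbitrage forward: 0.08673 × 1.142761 / 1.0471429 = 0.09464960 CAD/MXN.
Annualised premium = (F − S)/S × (1/T) = (0.09464960 − 0.08673)/0.08673 ÷ 2 = 4.57%.

+4.57%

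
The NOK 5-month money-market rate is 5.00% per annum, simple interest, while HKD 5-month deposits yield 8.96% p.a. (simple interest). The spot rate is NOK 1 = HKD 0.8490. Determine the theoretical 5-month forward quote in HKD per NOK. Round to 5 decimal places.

T = 5/12 years.
Growth of 1 HKD over T: 1 + 0.0896×5/12 = 1.0373333.
NOK growth factor: 1 + 0.0500×5/12 = 1.0208333.
Forward (HKD per NOK) = 0.849 × 1.0373333 / 1.0208333 = 0.8627226.

0.86272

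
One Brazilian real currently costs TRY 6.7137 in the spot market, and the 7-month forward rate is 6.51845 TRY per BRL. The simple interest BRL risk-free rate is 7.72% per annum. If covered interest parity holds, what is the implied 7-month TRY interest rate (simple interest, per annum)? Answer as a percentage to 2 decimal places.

2.51%

T = 7/12 years.
F/S = 6.51845/6.7137 = 0.9709177 = (growth of TRY) / (growth of BRL).
The BRL side grows by 1 + 0.0772×7/12 = 1.0450333.
That pins the TRY growth at 1.0146413.
r = (1.0146413 − 1)/(7/12) = 0.025099 → 2.51%.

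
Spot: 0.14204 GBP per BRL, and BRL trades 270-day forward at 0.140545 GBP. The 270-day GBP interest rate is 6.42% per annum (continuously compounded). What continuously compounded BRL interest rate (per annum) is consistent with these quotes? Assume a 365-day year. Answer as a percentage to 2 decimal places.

T = 270/365 years.
CIP gives F = S · g_GBP/g_BRL, so g_GBP/g_BRL = 0.140545/0.14204 = 0.9894748.
GBP growth factor: e^(0.0642×270/365) = 1.0486361.
That pins the BRL growth at 1.0597906.
r = ln(1.0597906)/(270/365) = 0.078504 → 7.85%.

7.85%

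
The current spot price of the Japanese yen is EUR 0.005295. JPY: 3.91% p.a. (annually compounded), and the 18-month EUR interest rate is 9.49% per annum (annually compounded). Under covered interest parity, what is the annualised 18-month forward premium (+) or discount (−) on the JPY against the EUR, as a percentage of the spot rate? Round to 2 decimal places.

T = 18/12 years.
F = S · g_EUR/g_JPY = 0.005295 × 1.1456757/1.0592196 = 0.005727191.
Annualised premium = (F − S)/S × (1/T) = (0.005727191 − 0.005295)/0.005295 ÷ (18/12) = 5.44%.

+5.44%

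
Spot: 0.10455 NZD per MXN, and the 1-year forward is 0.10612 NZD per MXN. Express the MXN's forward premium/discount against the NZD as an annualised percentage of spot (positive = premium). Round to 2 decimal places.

+1.50%

T = 1 year.
Period premium: (0.10612 − 0.10455)/0.10455 = 0.0150167.
×(1/T) gives 1.50% p.a.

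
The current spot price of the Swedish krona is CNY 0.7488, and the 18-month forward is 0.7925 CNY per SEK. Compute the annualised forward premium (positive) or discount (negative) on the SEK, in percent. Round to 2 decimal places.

T = 18/12 years.
SEK trades forward at +5.83600% vs spot over the period.
Annualise by dividing by T: 0.0583600 / (18/12) = 0.038907 → 3.89%.

+3.89%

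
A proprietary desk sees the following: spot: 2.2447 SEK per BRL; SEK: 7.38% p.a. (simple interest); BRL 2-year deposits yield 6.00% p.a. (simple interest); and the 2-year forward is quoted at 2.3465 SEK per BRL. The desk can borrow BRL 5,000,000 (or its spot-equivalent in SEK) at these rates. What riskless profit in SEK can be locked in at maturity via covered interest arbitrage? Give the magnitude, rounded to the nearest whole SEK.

SEK 260,311

T = 2 years.
Invest the BRL and cover forward: 5,000,000 × 1.120000 × 2.3465 = SEK 13,140,400.00.
Convert at spot and invest in SEK: 5,000,000 × 2.2447 × 1.147600 = SEK 12,880,088.60.
The quoted forward overvalues BRL, so borrow SEK, buy BRL at spot, deposit the BRL at 6.00%, and sell the proceeds forward at 2.3465.
Profit = 13,140,400.00 − 12,880,088.60 = SEK 260,311.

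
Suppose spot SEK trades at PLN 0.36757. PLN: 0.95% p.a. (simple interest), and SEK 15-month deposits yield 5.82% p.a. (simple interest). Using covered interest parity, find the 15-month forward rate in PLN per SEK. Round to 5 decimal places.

0.34671

T = 15/12 years.
PLN growth factor: 1 + 0.0095×15/12 = 1.011875.
Growth of 1 SEK over T: 1 + 0.0582×15/12 = 1.072750.
CIP: F = S · (grow PLN)/(grow SEK) = 0.36757 × 1.011875/1.072750 = 0.3467116 PLN per SEK.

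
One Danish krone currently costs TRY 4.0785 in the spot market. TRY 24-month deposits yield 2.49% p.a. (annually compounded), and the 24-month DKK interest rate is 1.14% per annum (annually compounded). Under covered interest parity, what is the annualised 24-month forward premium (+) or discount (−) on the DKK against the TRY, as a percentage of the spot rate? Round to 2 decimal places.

+1.34%

T = 2 years.
No-arbitrage forward: 4.0785 × 1.050420 / 1.022930 = 4.1881047 TRY/DKK.
(F − S)/S ÷ T = (4.1881047 − 4.0785)/4.0785/2 = 0.013437 → 1.34%.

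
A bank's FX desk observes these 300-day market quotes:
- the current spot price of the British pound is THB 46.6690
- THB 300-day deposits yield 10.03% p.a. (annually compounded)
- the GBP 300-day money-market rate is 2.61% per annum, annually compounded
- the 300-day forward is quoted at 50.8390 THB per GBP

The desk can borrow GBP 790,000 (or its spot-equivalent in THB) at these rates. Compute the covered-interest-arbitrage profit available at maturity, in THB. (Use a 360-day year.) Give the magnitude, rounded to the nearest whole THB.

T = 300/360 years.
Route A — deposit GBP, sell forward: 790,000 × 1.0217031672 × 50.8390 = THB 41,034,470.18.
Route B — convert at spot, deposit THB: 790,000 × 46.6690 × 1.0829105734 = THB 39,925,299.30.
The quoted forward overvalues GBP, so borrow THB, buy GBP at spot, deposit the GBP at 2.61%, and sell the proceeds forward at 50.8390.
The gap between the two covered legs is THB 1,109,171.

THB 1,109,171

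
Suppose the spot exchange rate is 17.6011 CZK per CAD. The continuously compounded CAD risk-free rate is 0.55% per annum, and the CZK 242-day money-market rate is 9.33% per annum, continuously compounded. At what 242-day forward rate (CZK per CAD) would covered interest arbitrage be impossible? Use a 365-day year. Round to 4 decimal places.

T = 242/365 years.
Growth of 1 CZK over T: e^(0.0933×242/365) = 1.06381253.
CAD accumulates by e^(0.0055×242/365) = 1.00365323.
So F = 17.6011 × 1.06381253 / 1.00365323 = 18.656116 (CZK/CAD).

18.6561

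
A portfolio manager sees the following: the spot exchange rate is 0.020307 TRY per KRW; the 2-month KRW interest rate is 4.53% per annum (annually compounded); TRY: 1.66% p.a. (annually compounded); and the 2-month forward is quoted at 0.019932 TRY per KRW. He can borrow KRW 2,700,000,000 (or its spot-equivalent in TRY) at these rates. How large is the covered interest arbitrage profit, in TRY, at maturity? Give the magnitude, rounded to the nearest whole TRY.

T = 2/12 years.
Route A — deposit KRW, sell forward: 2,700,000,000 × 1.0074113165 × 0.019932 = TRY 54,215,250.37.
Route B — convert at spot, deposit TRY: 2,700,000,000 × 0.020307 × 1.0027477224 = TRY 54,979,554.60.
The quoted forward undervalues KRW, so borrow KRW, convert to TRY at spot, deposit the TRY at 1.66%, and buy KRW forward at 0.019932 to cover the loan.
Arbitrage profit = |54,215,250.37 − 54,979,554.60| = TRY 764,304.

TRY 764,304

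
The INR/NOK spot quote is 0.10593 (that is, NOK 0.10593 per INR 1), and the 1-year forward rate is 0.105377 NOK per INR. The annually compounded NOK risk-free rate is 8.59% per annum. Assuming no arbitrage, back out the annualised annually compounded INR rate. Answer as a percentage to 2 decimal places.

9.16%

T = 1 year.
F/S = 0.105377/0.10593 = 0.9947796 = (growth of NOK) / (growth of INR).
The NOK side grows by (1 + 0.0859)^1 = 1.085900.
That pins the INR growth at 1.0915986.
r = 1.0915986^(1/1) − 1 = 0.091599 → 9.16%.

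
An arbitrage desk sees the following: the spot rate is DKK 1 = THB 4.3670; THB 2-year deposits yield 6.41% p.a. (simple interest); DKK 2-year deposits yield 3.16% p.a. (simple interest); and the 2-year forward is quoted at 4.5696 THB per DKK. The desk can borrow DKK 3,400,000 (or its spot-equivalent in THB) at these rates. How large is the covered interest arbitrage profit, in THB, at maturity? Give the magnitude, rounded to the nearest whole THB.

THB 232,732

T = 2 years.
Route A — deposit DKK, sell forward: 3,400,000 × 1.063200 × 4.5696 = THB 16,518,555.65.
Route B — convert at spot, deposit THB: 3,400,000 × 4.3670 × 1.128200 = THB 16,751,287.96.
The quoted forward undervalues DKK, so borrow DKK, convert to THB at spot, deposit the THB at 6.41%, and buy DKK forward at 4.5696 to cover the loan.
Profit = 16,751,287.96 − 16,518,555.65 = THB 232,732.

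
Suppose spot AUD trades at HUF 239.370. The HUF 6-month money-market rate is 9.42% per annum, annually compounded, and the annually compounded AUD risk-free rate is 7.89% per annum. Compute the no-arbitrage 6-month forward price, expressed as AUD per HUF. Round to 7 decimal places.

0.0041483

T = 6/12 years.
HUF accumulates by (1 + 0.0942)^(6/12) = 1.0460402.
Growth of 1 AUD over T: (1 + 0.0789)^(6/12) = 1.0387011.
So F = 239.37 × 1.0460402 / 1.0387011 = 241.0613 (HUF/AUD).
Invert for AUD per HUF: 1 / 241.0613 = 0.0041483.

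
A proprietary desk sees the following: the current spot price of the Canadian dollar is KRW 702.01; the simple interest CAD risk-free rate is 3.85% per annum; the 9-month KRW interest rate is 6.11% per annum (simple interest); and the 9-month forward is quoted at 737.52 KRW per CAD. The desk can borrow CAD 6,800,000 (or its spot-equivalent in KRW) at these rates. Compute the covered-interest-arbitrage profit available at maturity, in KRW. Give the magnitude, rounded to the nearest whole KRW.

KRW 167,526,716

T = 9/12 years.
Invest the CAD and cover forward: 6,800,000 × 1.028875 × 737.52 = KRW 5,159,948,052.00.
Convert at spot and invest in KRW: 6,800,000 × 702.01 × 1.045825 = KRW 4,992,421,336.10.
The quoted forward overvalues CAD, so borrow KRW, buy CAD at spot, deposit the CAD at 3.85%, and sell the proceeds forward at 737.52.
The gap between the two covered legs is KRW 167,526,716.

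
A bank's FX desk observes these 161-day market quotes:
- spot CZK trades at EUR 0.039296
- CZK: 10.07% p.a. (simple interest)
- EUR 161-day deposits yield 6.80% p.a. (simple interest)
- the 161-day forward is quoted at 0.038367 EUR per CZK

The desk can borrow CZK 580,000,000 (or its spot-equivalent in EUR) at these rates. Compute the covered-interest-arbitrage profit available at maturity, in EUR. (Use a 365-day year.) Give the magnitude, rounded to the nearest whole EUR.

T = 161/365 years.
Route A — deposit CZK, sell forward: 580,000,000 × 1.0444183562 × 0.038367 = EUR 23,241,295.46.
Route B — convert at spot, deposit EUR: 580,000,000 × 0.039296 × 1.0299945205 = EUR 23,475,305.51.
The quoted forward undervalues CZK, so borrow CZK, convert to EUR at spot, deposit the EUR at 6.80%, and buy CZK forward at 0.038367 to cover the loan.
The gap between the two covered legs is EUR 234,010.

EUR 234,010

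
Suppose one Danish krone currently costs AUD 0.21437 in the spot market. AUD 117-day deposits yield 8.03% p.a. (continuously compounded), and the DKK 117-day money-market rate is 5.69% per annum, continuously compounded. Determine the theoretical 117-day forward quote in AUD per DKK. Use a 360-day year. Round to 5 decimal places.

0.21601

T = 117/360 years.
Growth of 1 AUD over T: e^(0.0803×117/360) = 1.026441.
DKK accumulates by e^(0.0569×117/360) = 1.0186645.
CIP: F = S · (grow AUD)/(grow DKK) = 0.21437 × 1.026441/1.0186645 = 0.2160065 AUD per DKK.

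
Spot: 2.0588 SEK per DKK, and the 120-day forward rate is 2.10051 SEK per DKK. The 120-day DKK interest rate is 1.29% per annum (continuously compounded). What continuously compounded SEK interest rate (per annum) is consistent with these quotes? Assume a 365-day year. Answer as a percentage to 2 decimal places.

T = 120/365 years.
By CIP, F/S equals the SEK-to-DKK growth ratio: 2.10051/2.0588 = 1.0202594.
DKK growth factor: e^(0.0129×120/365) = 1.0042501.
Hence g_SEK = 1.0245956.
Take logs: ln 1.0245956 / (120/365) = 0.073906, so 7.39%.

7.39%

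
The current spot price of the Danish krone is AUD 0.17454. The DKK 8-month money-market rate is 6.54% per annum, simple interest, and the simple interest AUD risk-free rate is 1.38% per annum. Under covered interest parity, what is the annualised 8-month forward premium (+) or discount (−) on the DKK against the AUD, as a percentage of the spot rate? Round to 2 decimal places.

-4.94%

T = 8/12 years.
No-arbitrage forward: 0.17454 × 1.009200 / 1.043600 = 0.16878667 AUD/DKK.
(F − S)/S ÷ T = (0.16878667 − 0.17454)/0.17454/(8/12) = -0.049444 → -4.94%.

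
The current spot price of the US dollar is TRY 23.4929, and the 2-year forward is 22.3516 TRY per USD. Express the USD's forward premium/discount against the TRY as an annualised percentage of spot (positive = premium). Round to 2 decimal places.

-2.43%

T = 2 years.
Period premium: (22.3516 − 23.4929)/23.4929 = -0.0485806.
×(1/T) gives -2.43% p.a.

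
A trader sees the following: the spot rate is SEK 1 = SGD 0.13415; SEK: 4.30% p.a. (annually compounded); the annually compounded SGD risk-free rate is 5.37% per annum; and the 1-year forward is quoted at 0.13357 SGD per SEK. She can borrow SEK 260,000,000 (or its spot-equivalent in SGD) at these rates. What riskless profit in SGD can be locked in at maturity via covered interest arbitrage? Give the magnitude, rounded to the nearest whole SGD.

SGD 530,490

T = 1 year.
Keep in SEK, deliver into the forward: 260,000,000·1.043000·0.13357 = SGD 36,221,512.60.
Swap to SGD now, deposit: 260,000,000·0.13415·1.053700 = SGD 36,752,002.30.
The quoted forward undervalues SEK, so borrow SEK, convert to SGD at spot, deposit the SGD at 5.37%, and buy SEK forward at 0.13357 to cover the loan.
Profit = 36,752,002.30 − 36,221,512.60 = SGD 530,490.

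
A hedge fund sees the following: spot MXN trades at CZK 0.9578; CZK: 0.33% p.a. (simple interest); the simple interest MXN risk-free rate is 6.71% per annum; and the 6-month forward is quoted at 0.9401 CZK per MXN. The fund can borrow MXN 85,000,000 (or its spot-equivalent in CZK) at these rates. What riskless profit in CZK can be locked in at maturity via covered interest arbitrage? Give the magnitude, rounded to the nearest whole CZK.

CZK 1,042,099

T = 6/12 years.
Invest the MXN and cover forward: 85,000,000 × 1.033550 × 0.9401 = CZK 82,589,430.18.
Convert at spot and invest in CZK: 85,000,000 × 0.9578 × 1.001650 = CZK 81,547,331.45.
The quoted forward overvalues MXN, so borrow CZK, buy MXN at spot, deposit the MXN at 6.71%, and sell the proceeds forward at 0.9401.
The gap between the two covered legs is CZK 1,042,099.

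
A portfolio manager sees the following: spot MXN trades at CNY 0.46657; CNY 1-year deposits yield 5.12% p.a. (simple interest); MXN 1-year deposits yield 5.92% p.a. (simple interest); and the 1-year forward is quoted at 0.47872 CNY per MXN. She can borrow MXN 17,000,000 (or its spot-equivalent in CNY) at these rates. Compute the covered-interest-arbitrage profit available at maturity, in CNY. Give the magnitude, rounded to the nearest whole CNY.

T = 1 year.
Route A — deposit MXN, sell forward: 17,000,000 × 1.059200 × 0.47872 = CNY 8,620,023.81.
Route B — convert at spot, deposit CNY: 17,000,000 × 0.46657 × 1.051200 = CNY 8,337,792.53.
The quoted forward overvalues MXN, so borrow CNY, buy MXN at spot, deposit the MXN at 5.92%, and sell the proceeds forward at 0.47872.
Arbitrage profit = |8,620,023.81 − 8,337,792.53| = CNY 282,231.

CNY 282,231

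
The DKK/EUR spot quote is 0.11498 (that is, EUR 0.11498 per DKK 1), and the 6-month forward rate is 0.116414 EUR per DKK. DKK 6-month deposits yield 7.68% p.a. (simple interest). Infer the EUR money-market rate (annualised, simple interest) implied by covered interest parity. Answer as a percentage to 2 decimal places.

T = 6/12 years.
F/S = 0.116414/0.11498 = 1.0124717 = (growth of EUR) / (growth of DKK).
The DKK side grows by 1 + 0.0768×6/12 = 1.038400.
Hence g_EUR = 1.0513506.
r = (1.0513506 − 1)/(6/12) = 0.102701 → 10.27%.

10.27%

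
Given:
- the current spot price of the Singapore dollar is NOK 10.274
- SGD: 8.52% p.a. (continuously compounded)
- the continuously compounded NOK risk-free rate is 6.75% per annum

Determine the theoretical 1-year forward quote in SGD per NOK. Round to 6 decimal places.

0.099071

T = 1 year.
NOK accumulates by e^(0.0675×1) = 1.0698303.
SGD accumulates by e^(0.0852×1) = 1.0889348.
CIP: F = S · (grow NOK)/(grow SGD) = 10.274 × 1.0698303/1.0889348 = 10.09375 NOK per SGD.
Invert for SGD per NOK: 1 / 10.09375 = 0.099071.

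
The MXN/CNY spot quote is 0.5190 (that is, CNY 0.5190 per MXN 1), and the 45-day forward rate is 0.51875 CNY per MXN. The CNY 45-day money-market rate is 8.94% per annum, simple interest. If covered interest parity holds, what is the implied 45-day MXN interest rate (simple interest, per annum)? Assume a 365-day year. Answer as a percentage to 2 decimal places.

9.34%

T = 45/365 years.
F/S = 0.51875/0.519 = 0.9995183 = (growth of CNY) / (growth of MXN).
CNY growth factor: 1 + 0.0894×45/365 = 1.0110219.
That pins the MXN growth at 1.0115091.
r = (1.0115091 − 1)/(45/365) = 0.093352 → 9.34%.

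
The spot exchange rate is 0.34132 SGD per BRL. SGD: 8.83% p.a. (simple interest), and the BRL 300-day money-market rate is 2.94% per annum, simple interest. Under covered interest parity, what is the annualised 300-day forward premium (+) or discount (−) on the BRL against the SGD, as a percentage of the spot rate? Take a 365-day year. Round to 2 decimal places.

+5.75%

T = 300/365 years.
No-arbitrage forward: 0.34132 × 1.0725753 / 1.0241644 = 0.35745375 SGD/BRL.
Annualised premium = (F − S)/S × (1/T) = (0.35745375 − 0.34132)/0.34132 ÷ (300/365) = 5.75%.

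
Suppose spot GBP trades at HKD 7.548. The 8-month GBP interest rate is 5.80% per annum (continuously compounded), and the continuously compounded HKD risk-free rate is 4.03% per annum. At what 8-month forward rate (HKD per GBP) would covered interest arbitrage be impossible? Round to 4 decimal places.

7.4595

T = 8/12 years.
Growth of 1 HKD over T: e^(0.0403×8/12) = 1.0272308.
GBP accumulates by e^(0.0580×8/12) = 1.039424.
So F = 7.548 × 1.0272308 / 1.039424 = 7.459456 (HKD/GBP).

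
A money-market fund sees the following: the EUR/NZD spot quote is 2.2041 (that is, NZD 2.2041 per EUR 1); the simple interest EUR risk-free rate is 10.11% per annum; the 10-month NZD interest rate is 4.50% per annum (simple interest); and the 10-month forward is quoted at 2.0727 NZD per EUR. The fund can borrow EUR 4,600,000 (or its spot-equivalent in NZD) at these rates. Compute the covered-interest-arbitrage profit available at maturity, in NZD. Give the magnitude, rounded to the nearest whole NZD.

NZD 181,372

T = 10/12 years.
Keep in EUR, deliver into the forward: 4,600,000·1.084250·2.0727 = NZD 10,337,694.89.
Swap to NZD now, deposit: 4,600,000·2.2041·1.037500 = NZD 10,519,067.25.
The quoted forward undervalues EUR, so borrow EUR, convert to NZD at spot, deposit the NZD at 4.50%, and buy EUR forward at 2.0727 to cover the loan.
The gap between the two covered legs is NZD 181,372.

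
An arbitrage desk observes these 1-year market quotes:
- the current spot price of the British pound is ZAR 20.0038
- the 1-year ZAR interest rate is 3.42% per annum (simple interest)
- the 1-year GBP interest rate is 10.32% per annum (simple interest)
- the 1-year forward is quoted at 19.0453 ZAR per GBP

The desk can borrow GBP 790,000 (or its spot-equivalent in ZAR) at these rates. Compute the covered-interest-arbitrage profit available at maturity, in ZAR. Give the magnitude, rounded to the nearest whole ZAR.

ZAR 255,048

T = 1 year.
Route A — deposit GBP, sell forward: 790,000 × 1.103200 × 19.0453 = ZAR 16,598,512.22.
Route B — convert at spot, deposit ZAR: 790,000 × 20.0038 × 1.034200 = ZAR 16,343,464.67.
The quoted forward overvalues GBP, so borrow ZAR, buy GBP at spot, deposit the GBP at 10.32%, and sell the proceeds forward at 19.0453.
Profit = 16,598,512.22 − 16,343,464.67 = ZAR 255,048.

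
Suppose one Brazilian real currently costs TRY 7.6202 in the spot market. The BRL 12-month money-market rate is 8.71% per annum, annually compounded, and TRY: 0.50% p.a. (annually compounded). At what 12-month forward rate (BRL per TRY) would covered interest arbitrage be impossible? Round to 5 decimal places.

0.14195

T = 1 year.
TRY accumulates by (1 + 0.0050)^1 = 1.005000.
BRL accumulates by (1 + 0.0871)^1 = 1.087100.
Forward (TRY per BRL) = 7.6202 × 1.005000 / 1.087100 = 7.044707.
Quoted the other way: 1/7.044707 = 0.14195 BRL per TRY.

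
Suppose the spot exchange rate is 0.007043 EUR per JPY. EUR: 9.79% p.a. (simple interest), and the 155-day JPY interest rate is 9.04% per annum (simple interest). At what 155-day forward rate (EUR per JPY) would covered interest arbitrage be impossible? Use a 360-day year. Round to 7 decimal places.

0.0070649

T = 155/360 years.
EUR accumulates by 1 + 0.0979×155/360 = 1.0421514.
Growth of 1 JPY over T: 1 + 0.0904×155/360 = 1.0389222.
CIP: F = S · (grow EUR)/(grow JPY) = 0.007043 × 1.0421514/1.0389222 = 0.007064891 EUR per JPY.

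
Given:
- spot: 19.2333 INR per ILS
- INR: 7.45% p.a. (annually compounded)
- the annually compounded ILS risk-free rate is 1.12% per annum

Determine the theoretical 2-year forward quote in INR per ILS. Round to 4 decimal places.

21.7166

T = 2 years.
INR growth factor: (1 + 0.0745)^2 = 1.15455025.
Growth of 1 ILS over T: (1 + 0.0112)^2 = 1.02252544.
Forward (INR per ILS) = 19.2333 × 1.15455025 / 1.02252544 = 21.716635.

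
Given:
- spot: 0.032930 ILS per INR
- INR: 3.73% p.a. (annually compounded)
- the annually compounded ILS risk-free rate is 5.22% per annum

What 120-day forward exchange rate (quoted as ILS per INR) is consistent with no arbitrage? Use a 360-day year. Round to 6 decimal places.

0.033087

T = 120/360 years.
ILS growth factor: (1 + 0.0522)^(120/360) = 1.0171057.
Growth of 1 INR over T: (1 + 0.0373)^(120/360) = 1.0122819.
CIP: F = S · (grow ILS)/(grow INR) = 0.03293 × 1.0171057/1.0122819 = 0.03308692 ILS per INR.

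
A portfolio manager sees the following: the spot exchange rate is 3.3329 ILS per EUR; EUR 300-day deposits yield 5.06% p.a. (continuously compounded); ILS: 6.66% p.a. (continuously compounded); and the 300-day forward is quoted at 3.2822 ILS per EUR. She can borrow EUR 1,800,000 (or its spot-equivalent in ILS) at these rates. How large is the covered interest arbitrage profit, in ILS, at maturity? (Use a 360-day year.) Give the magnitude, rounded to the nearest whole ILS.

ILS 179,184

T = 300/360 years.
Keep in EUR, deliver into the forward: 1,800,000·1.043068309·3.2822 = ILS 6,162,405.85.
Swap to ILS now, deposit: 1,800,000·3.3329·1.057069017 = ILS 6,341,589.59.
The quoted forward undervalues EUR, so borrow EUR, convert to ILS at spot, deposit the ILS at 6.66%, and buy EUR forward at 3.2822 to cover the loan.
Profit = 6,341,589.59 − 6,162,405.85 = ILS 179,184.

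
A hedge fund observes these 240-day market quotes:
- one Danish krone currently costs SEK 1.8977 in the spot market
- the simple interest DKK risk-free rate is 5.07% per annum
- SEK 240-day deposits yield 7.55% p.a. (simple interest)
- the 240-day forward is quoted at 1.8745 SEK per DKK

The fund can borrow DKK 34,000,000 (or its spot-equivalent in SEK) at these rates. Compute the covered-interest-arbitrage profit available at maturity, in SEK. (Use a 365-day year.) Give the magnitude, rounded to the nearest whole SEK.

T = 240/365 years.
Keep in DKK, deliver into the forward: 34,000,000·1.0333369863·1.8745 = SEK 65,857,666.15.
Swap to SEK now, deposit: 34,000,000·1.8977·1.0496438356 = SEK 67,724,909.63.
The quoted forward undervalues DKK, so borrow DKK, convert to SEK at spot, deposit the SEK at 7.55%, and buy DKK forward at 1.8745 to cover the loan.
The gap between the two covered legs is SEK 1,867,243.

SEK 1,867,243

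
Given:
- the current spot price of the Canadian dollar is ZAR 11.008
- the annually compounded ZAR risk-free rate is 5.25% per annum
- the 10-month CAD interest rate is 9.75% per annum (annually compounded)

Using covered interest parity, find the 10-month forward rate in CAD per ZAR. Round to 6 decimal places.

0.094068

T = 10/12 years.
Growth of 1 ZAR over T: (1 + 0.0525)^(10/12) = 1.0435624.
Growth of 1 CAD over T: (1 + 0.0975)^(10/12) = 1.0806136.
Forward (ZAR per CAD) = 11.008 × 1.0435624 / 1.0806136 = 10.63057.
Invert for CAD per ZAR: 1 / 10.63057 = 0.094068.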